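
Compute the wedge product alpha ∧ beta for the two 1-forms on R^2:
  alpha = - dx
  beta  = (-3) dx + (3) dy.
alpha ∧ beta = (-3) dx ∧ dy

Distribute the wedge, using dx_i ∧ dx_j = -dx_j ∧ dx_i and dx_i ∧ dx_i = 0. For each pair (i, j) with i < j, the coefficient of dx_i ∧ dx_j in alpha ∧ beta is (alpha_i * beta_j - alpha_j * beta_i). Collecting: alpha ∧ beta = (-3) dx ∧ dy.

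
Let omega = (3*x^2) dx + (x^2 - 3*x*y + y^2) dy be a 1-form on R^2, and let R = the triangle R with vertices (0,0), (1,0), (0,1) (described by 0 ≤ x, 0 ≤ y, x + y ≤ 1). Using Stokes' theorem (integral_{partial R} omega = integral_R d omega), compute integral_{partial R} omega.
integral_(partial R) omega = -1/6

Stokes: integral_partial_R omega = integral_R d omega with d omega = (∂Q/∂x - ∂P/∂y) dx ∧ dy.
  ∂Q/∂x = 2*x - 3*y
  ∂P/∂y = 0
  integrand = ∂Q/∂x - ∂P/∂y = 2*x - 3*y.
Integrating over R: integral_0^1 integral_0^{1-x} (2*x - 3*y) dy dx = -1/6.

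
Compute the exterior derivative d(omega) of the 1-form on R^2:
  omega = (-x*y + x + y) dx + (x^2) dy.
d(omega) = (3*x - 1) dx ∧ dy

For a 1-form omega = sum_i f_i dx_i, the exterior derivative is
  d(omega) = sum_{i < j} (∂f_j/∂x_i - ∂f_i/∂x_j) dx_i ∧ dx_j.
  coefficient of dx ∧ dy: ∂f_2/∂x - ∂f_1/∂y = ∂(x^2)/∂x - ∂(-x*y + x + y)/∂y = 3*x - 1
Assembling: d(omega) = (3*x - 1) dx ∧ dy.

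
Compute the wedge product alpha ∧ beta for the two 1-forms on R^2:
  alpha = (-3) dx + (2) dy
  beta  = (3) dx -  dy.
alpha ∧ beta = (-3) dx ∧ dy

Distribute the wedge, using dx_i ∧ dx_j = -dx_j ∧ dx_i and dx_i ∧ dx_i = 0. For each pair (i, j) with i < j, the coefficient of dx_i ∧ dx_j in alpha ∧ beta is (alpha_i * beta_j - alpha_j * beta_i). Collecting: alpha ∧ beta = (-3) dx ∧ dy.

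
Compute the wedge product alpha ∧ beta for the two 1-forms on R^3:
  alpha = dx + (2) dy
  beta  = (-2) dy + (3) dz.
alpha ∧ beta = (-2) dx ∧ dy + (3) dx ∧ dz + (6) dy ∧ dz

Distribute the wedge, using dx_i ∧ dx_j = -dx_j ∧ dx_i and dx_i ∧ dx_i = 0. For each pair (i, j) with i < j, the coefficient of dx_i ∧ dx_j in alpha ∧ beta is (alpha_i * beta_j - alpha_j * beta_i). Collecting: alpha ∧ beta = (-2) dx ∧ dy + (3) dx ∧ dz + (6) dy ∧ dz.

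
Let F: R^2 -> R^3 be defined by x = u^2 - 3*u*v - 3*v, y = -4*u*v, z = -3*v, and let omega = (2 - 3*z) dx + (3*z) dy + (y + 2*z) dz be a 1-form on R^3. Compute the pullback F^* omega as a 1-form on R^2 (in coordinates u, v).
F^* omega = (18*u*v + 4*u + 9*v^2 - 6*v) du + (21*u*v - 6*u - 9*v - 6) dv

Using F^*(f dg) = (f ∘ F) d(g ∘ F), substitute each coordinate x_i by F_i(u, v) in f_i, and replace dx_i by d F_i = (∂F_i/∂u) du + (∂F_i/∂v) dv.
  For the x component: f_1(F) = 9*v + 2; d F_1 = (2*u - 3*v) du + (-3*u - 3) dv
  For the y component: f_2(F) = -9*v; d F_2 = (-4*v) du + (-4*u) dv
  For the z component: f_3(F) = 2*v*(-2*u - 3); d F_3 = (0) du + (-3) dv
Combining and collecting du, dv coefficients:
  coeff of du: 18*u*v + 4*u + 9*v^2 - 6*v
  coeff of dv: 21*u*v - 6*u - 9*v - 6
F^* omega = (18*u*v + 4*u + 9*v^2 - 6*v) du + (21*u*v - 6*u - 9*v - 6) dv.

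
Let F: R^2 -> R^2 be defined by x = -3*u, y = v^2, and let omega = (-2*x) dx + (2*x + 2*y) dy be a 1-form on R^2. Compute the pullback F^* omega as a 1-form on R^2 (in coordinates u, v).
F^* omega = (-18*u) du + (4*v*(-3*u + v^2)) dv

Using F^*(f dg) = (f ∘ F) d(g ∘ F), substitute each coordinate x_i by F_i(u, v) in f_i, and replace dx_i by d F_i = (∂F_i/∂u) du + (∂F_i/∂v) dv.
  For the x component: f_1(F) = 6*u; d F_1 = (-3) du + (0) dv
  For the y component: f_2(F) = -6*u + 2*v^2; d F_2 = (0) du + (2*v) dv
Combining and collecting du, dv coefficients:
  coeff of du: -18*u
  coeff of dv: 4*v*(-3*u + v^2)
F^* omega = (-18*u) du + (4*v*(-3*u + v^2)) dv.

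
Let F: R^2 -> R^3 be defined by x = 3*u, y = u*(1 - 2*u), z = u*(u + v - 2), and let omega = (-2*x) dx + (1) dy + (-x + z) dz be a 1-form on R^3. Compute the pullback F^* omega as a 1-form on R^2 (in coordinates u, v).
F^* omega = (2*u^3 + 3*u^2*v - 12*u^2 + u*v^2 - 7*u*v - 12*u + 1) du + (u^2*(u + v - 5)) dv

Using F^*(f dg) = (f ∘ F) d(g ∘ F), substitute each coordinate x_i by F_i(u, v) in f_i, and replace dx_i by d F_i = (∂F_i/∂u) du + (∂F_i/∂v) dv.
  For the x component: f_1(F) = -6*u; d F_1 = (3) du + (0) dv
  For the y component: f_2(F) = 1; d F_2 = (1 - 4*u) du + (0) dv
  For the z component: f_3(F) = u*(u + v - 5); d F_3 = (2*u + v - 2) du + (u) dv
Combining and collecting du, dv coefficients:
  coeff of du: 2*u^3 + 3*u^2*v - 12*u^2 + u*v^2 - 7*u*v - 12*u + 1
  coeff of dv: u^2*(u + v - 5)
F^* omega = (2*u^3 + 3*u^2*v - 12*u^2 + u*v^2 - 7*u*v - 12*u + 1) du + (u^2*(u + v - 5)) dv.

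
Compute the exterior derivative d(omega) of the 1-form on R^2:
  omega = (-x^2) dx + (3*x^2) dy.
d(omega) = (6*x) dx ∧ dy

For a 1-form omega = sum_i f_i dx_i, the exterior derivative is
  d(omega) = sum_{i < j} (∂f_j/∂x_i - ∂f_i/∂x_j) dx_i ∧ dx_j.
  coefficient of dx ∧ dy: ∂f_2/∂x - ∂f_1/∂y = ∂(3*x^2)/∂x - ∂(-x^2)/∂y = 6*x
Assembling: d(omega) = (6*x) dx ∧ dy.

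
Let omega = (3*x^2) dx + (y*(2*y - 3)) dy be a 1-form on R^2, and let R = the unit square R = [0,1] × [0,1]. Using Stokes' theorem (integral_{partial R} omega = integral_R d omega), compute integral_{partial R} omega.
integral_(partial R) omega = 0

Stokes: integral_partial_R omega = integral_R d omega with d omega = (∂Q/∂x - ∂P/∂y) dx ∧ dy.
  ∂Q/∂x = 0
  ∂P/∂y = 0
  integrand = ∂Q/∂x - ∂P/∂y = 0.
Integrating over R: integral_0^1 integral_0^1 (0) dx dy = 0.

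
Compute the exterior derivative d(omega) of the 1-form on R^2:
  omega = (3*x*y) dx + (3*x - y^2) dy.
d(omega) = (3 - 3*x) dx ∧ dy

For a 1-form omega = sum_i f_i dx_i, the exterior derivative is
  d(omega) = sum_{i < j} (∂f_j/∂x_i - ∂f_i/∂x_j) dx_i ∧ dx_j.
  coefficient of dx ∧ dy: ∂f_2/∂x - ∂f_1/∂y = ∂(3*x - y^2)/∂x - ∂(3*x*y)/∂y = 3 - 3*x
Assembling: d(omega) = (3 - 3*x) dx ∧ dy.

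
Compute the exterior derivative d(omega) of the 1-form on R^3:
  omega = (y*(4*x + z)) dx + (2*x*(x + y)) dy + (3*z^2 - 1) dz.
d(omega) = (2*y - z) dx ∧ dy + (-y) dx ∧ dz

For a 1-form omega = sum_i f_i dx_i, the exterior derivative is
  d(omega) = sum_{i < j} (∂f_j/∂x_i - ∂f_i/∂x_j) dx_i ∧ dx_j.
  coefficient of dx ∧ dy: ∂f_2/∂x - ∂f_1/∂y = ∂(2*x*(x + y))/∂x - ∂(y*(4*x + z))/∂y = 2*y - z
  coefficient of dx ∧ dz: ∂f_3/∂x - ∂f_1/∂z = ∂(3*z^2 - 1)/∂x - ∂(y*(4*x + z))/∂z = -y
Assembling: d(omega) = (2*y - z) dx ∧ dy + (-y) dx ∧ dz.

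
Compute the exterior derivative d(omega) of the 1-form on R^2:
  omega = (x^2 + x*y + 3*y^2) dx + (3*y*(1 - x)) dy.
d(omega) = (-x - 9*y) dx ∧ dy

For a 1-form omega = sum_i f_i dx_i, the exterior derivative is
  d(omega) = sum_{i < j} (∂f_j/∂x_i - ∂f_i/∂x_j) dx_i ∧ dx_j.
  coefficient of dx ∧ dy: ∂f_2/∂x - ∂f_1/∂y = ∂(3*y*(1 - x))/∂x - ∂(x^2 + x*y + 3*y^2)/∂y = -x - 9*y
Assembling: d(omega) = (-x - 9*y) dx ∧ dy.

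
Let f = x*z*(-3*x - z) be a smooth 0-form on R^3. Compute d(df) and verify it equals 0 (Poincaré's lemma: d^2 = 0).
d(df) = 0

Step 1: df = sum_i (∂f/∂x_i) dx_i = (z*(-6*x - z)) dx + (0) dy + (x*(-3*x - 2*z)) dz.
Step 2: Apply d again. Using the 1-form formula, the coefficient of dx ∧ dy in d(df) is ∂^2 f/∂x ∂y - ∂^2 f/∂y ∂x = (0) - (0) = 0 (equality of mixed partials for smooth f).
Similarly for dx ∧ dz and dy ∧ dz — all coefficients vanish. So d(df) = 0.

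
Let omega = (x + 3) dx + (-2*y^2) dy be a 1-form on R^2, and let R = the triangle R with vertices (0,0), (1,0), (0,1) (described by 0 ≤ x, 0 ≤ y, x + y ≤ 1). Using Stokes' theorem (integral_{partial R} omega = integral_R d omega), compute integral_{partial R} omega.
integral_(partial R) omega = 0

Stokes: integral_partial_R omega = integral_R d omega with d omega = (∂Q/∂x - ∂P/∂y) dx ∧ dy.
  ∂Q/∂x = 0
  ∂P/∂y = 0
  integrand = ∂Q/∂x - ∂P/∂y = 0.
Integrating over R: integral_0^1 integral_0^{1-x} (0) dy dx = 0.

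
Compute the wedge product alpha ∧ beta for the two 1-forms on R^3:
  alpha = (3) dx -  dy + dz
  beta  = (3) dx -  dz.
alpha ∧ beta = (-6) dx ∧ dz + (3) dx ∧ dy + (1) dy ∧ dz

Distribute the wedge, using dx_i ∧ dx_j = -dx_j ∧ dx_i and dx_i ∧ dx_i = 0. For each pair (i, j) with i < j, the coefficient of dx_i ∧ dx_j in alpha ∧ beta is (alpha_i * beta_j - alpha_j * beta_i). Collecting: alpha ∧ beta = (-6) dx ∧ dz + (3) dx ∧ dy + (1) dy ∧ dz.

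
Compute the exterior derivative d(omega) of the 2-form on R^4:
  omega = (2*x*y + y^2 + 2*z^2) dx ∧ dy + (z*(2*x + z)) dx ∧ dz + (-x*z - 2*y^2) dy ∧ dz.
d(omega) = (3*z) dx ∧ dy ∧ dz

For a 2-form omega = sum_{i<j} g_{ij} dx_i ∧ dx_j, the exterior derivative is
  d(omega) = sum_{i<j} d(g_{ij}) ∧ dx_i ∧ dx_j = sum_{i<j, k} (∂g_{ij}/∂x_k) dx_k ∧ dx_i ∧ dx_j.
Expand each term, using dx_k ∧ dx_i ∧ dx_j = sgn(permutation) dx_{(a)} ∧ dx_{(b)} ∧ dx_{(c)} with (a < b < c) sorted:
  d(2*x*y + y^2 + 2*z^2) includes (∂/∂z)(2*x*y + y^2 + 2*z^2) dz = (4*z) dz, which multiplied by dx ∧ dy gives (4*z) dx ∧ dy ∧ dz
  d(-x*z - 2*y^2) includes (∂/∂x)(-x*z - 2*y^2) dx = (-z) dx, which multiplied by dy ∧ dz gives (-z) dx ∧ dy ∧ dz
Collecting like 3-forms: d(omega) = (3*z) dx ∧ dy ∧ dz.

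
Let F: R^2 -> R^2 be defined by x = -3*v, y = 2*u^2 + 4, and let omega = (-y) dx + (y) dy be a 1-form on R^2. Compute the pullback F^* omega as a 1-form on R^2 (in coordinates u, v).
F^* omega = (8*u*(u^2 + 2)) du + (6*u^2 + 12) dv

Using F^*(f dg) = (f ∘ F) d(g ∘ F), substitute each coordinate x_i by F_i(u, v) in f_i, and replace dx_i by d F_i = (∂F_i/∂u) du + (∂F_i/∂v) dv.
  For the x component: f_1(F) = -2*u^2 - 4; d F_1 = (0) du + (-3) dv
  For the y component: f_2(F) = 2*u^2 + 4; d F_2 = (4*u) du + (0) dv
Combining and collecting du, dv coefficients:
  coeff of du: 8*u*(u^2 + 2)
  coeff of dv: 6*u^2 + 12
F^* omega = (8*u*(u^2 + 2)) du + (6*u^2 + 12) dv.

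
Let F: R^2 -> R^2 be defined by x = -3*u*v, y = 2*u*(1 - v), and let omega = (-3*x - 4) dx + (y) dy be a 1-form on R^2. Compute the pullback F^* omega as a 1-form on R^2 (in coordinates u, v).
F^* omega = (-23*u*v^2 - 8*u*v + 4*u + 12*v) du + (u*(-23*u*v - 4*u + 12)) dv

Using F^*(f dg) = (f ∘ F) d(g ∘ F), substitute each coordinate x_i by F_i(u, v) in f_i, and replace dx_i by d F_i = (∂F_i/∂u) du + (∂F_i/∂v) dv.
  For the x component: f_1(F) = 9*u*v - 4; d F_1 = (-3*v) du + (-3*u) dv
  For the y component: f_2(F) = 2*u*(1 - v); d F_2 = (2 - 2*v) du + (-2*u) dv
Combining and collecting du, dv coefficients:
  coeff of du: -23*u*v^2 - 8*u*v + 4*u + 12*v
  coeff of dv: u*(-23*u*v - 4*u + 12)
F^* omega = (-23*u*v^2 - 8*u*v + 4*u + 12*v) du + (u*(-23*u*v - 4*u + 12)) dv.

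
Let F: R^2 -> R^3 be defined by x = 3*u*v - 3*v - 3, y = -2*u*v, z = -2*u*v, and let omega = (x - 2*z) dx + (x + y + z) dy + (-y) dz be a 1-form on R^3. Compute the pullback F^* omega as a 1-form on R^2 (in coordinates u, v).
F^* omega = (v*(19*u*v - 3*v - 3)) du + (19*u^2*v - 24*u*v - 3*u + 9*v + 9) dv

Using F^*(f dg) = (f ∘ F) d(g ∘ F), substitute each coordinate x_i by F_i(u, v) in f_i, and replace dx_i by d F_i = (∂F_i/∂u) du + (∂F_i/∂v) dv.
  For the x component: f_1(F) = 7*u*v - 3*v - 3; d F_1 = (3*v) du + (3*u - 3) dv
  For the y component: f_2(F) = -u*v - 3*v - 3; d F_2 = (-2*v) du + (-2*u) dv
  For the z component: f_3(F) = 2*u*v; d F_3 = (-2*v) du + (-2*u) dv
Combining and collecting du, dv coefficients:
  coeff of du: v*(19*u*v - 3*v - 3)
  coeff of dv: 19*u^2*v - 24*u*v - 3*u + 9*v + 9
F^* omega = (v*(19*u*v - 3*v - 3)) du + (19*u^2*v - 24*u*v - 3*u + 9*v + 9) dv.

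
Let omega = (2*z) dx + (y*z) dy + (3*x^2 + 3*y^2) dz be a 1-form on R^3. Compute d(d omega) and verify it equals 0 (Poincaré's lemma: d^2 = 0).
d(d omega) = 0

Step 1: d omega = sum_{i<j} (∂f_j/∂x_i - ∂f_i/∂x_j) dx_i ∧ dx_j:
  coeff of dx ∧ dy: 0
  coeff of dx ∧ dz: 6*x - 2
  coeff of dy ∧ dz: 5*y
Step 2: Apply d again to each 2-form coefficient. The only possible 3-form in R^3 is dx ∧ dy ∧ dz, with coefficient
  ∂(coeff of dy∧dz)/∂x - ∂(coeff of dx∧dz)/∂y + ∂(coeff of dx∧dy)/∂z
  = ∂/∂x (5*y) - ∂/∂y (6*x - 2) + ∂/∂z (0).
Each of these terms simplifies to sums of mixed partials that cancel in pairs. The result is 0 (by equality of mixed partials for smooth functions — Schwarz / Clairaut).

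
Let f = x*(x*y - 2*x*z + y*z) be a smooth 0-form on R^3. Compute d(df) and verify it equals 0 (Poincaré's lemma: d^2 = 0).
d(df) = 0

Step 1: df = sum_i (∂f/∂x_i) dx_i = (2*x*y - 4*x*z + y*z) dx + (x*(x + z)) dy + (x*(-2*x + y)) dz.
Step 2: Apply d again. Using the 1-form formula, the coefficient of dx ∧ dy in d(df) is ∂^2 f/∂x ∂y - ∂^2 f/∂y ∂x = (2*x + z) - (2*x + z) = 0 (equality of mixed partials for smooth f).
Similarly for dx ∧ dz and dy ∧ dz — all coefficients vanish. So d(df) = 0.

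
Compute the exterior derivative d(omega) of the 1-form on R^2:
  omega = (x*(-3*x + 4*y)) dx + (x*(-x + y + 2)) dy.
d(omega) = (-6*x + y + 2) dx ∧ dy

For a 1-form omega = sum_i f_i dx_i, the exterior derivative is
  d(omega) = sum_{i < j} (∂f_j/∂x_i - ∂f_i/∂x_j) dx_i ∧ dx_j.
  coefficient of dx ∧ dy: ∂f_2/∂x - ∂f_1/∂y = ∂(x*(-x + y + 2))/∂x - ∂(x*(-3*x + 4*y))/∂y = -6*x + y + 2
Assembling: d(omega) = (-6*x + y + 2) dx ∧ dy.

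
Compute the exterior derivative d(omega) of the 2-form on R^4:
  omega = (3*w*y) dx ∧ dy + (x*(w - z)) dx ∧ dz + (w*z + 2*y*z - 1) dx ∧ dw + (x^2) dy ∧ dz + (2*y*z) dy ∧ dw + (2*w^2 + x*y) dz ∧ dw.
d(omega) = (3*y - 2*z) dx ∧ dy ∧ dw + (-w + x - y) dx ∧ dz ∧ dw + (2*x) dx ∧ dy ∧ dz + (x - 2*y) dy ∧ dz ∧ dw

For a 2-form omega = sum_{i<j} g_{ij} dx_i ∧ dx_j, the exterior derivative is
  d(omega) = sum_{i<j} d(g_{ij}) ∧ dx_i ∧ dx_j = sum_{i<j, k} (∂g_{ij}/∂x_k) dx_k ∧ dx_i ∧ dx_j.
Expand each term, using dx_k ∧ dx_i ∧ dx_j = sgn(permutation) dx_{(a)} ∧ dx_{(b)} ∧ dx_{(c)} with (a < b < c) sorted:
  d(3*w*y) includes (∂/∂w)(3*w*y) dw = (3*y) dw, which multiplied by dx ∧ dy gives (3*y) dx ∧ dy ∧ dw
  d(x*(w - z)) includes (∂/∂w)(x*(w - z)) dw = (x) dw, which multiplied by dx ∧ dz gives (x) dx ∧ dz ∧ dw
  d(w*z + 2*y*z - 1) includes (∂/∂y)(w*z + 2*y*z - 1) dy = (2*z) dy, which multiplied by dx ∧ dw gives (-2*z) dx ∧ dy ∧ dw
  d(w*z + 2*y*z - 1) includes (∂/∂z)(w*z + 2*y*z - 1) dz = (w + 2*y) dz, which multiplied by dx ∧ dw gives (-w - 2*y) dx ∧ dz ∧ dw
  d(x^2) includes (∂/∂x)(x^2) dx = (2*x) dx, which multiplied by dy ∧ dz gives (2*x) dx ∧ dy ∧ dz
  d(2*y*z) includes (∂/∂z)(2*y*z) dz = (2*y) dz, which multiplied by dy ∧ dw gives (-2*y) dy ∧ dz ∧ dw
  d(2*w^2 + x*y) includes (∂/∂x)(2*w^2 + x*y) dx = (y) dx, which multiplied by dz ∧ dw gives (y) dx ∧ dz ∧ dw
  d(2*w^2 + x*y) includes (∂/∂y)(2*w^2 + x*y) dy = (x) dy, which multiplied by dz ∧ dw gives (x) dy ∧ dz ∧ dw
Collecting like 3-forms: d(omega) = (3*y - 2*z) dx ∧ dy ∧ dw + (-w + x - y) dx ∧ dz ∧ dw + (2*x) dx ∧ dy ∧ dz + (x - 2*y) dy ∧ dz ∧ dw.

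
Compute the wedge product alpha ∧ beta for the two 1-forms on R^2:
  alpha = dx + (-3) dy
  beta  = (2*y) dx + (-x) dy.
alpha ∧ beta = (-x + 6*y) dx ∧ dy

Distribute the wedge, using dx_i ∧ dx_j = -dx_j ∧ dx_i and dx_i ∧ dx_i = 0. For each pair (i, j) with i < j, the coefficient of dx_i ∧ dx_j in alpha ∧ beta is (alpha_i * beta_j - alpha_j * beta_i). Collecting: alpha ∧ beta = (-x + 6*y) dx ∧ dy.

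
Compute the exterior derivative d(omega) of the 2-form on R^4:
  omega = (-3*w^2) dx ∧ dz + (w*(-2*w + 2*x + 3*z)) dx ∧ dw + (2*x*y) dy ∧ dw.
d(omega) = (-9*w) dx ∧ dz ∧ dw + (2*y) dx ∧ dy ∧ dw

For a 2-form omega = sum_{i<j} g_{ij} dx_i ∧ dx_j, the exterior derivative is
  d(omega) = sum_{i<j} d(g_{ij}) ∧ dx_i ∧ dx_j = sum_{i<j, k} (∂g_{ij}/∂x_k) dx_k ∧ dx_i ∧ dx_j.
Expand each term, using dx_k ∧ dx_i ∧ dx_j = sgn(permutation) dx_{(a)} ∧ dx_{(b)} ∧ dx_{(c)} with (a < b < c) sorted:
  d(-3*w^2) includes (∂/∂w)(-3*w^2) dw = (-6*w) dw, which multiplied by dx ∧ dz gives (-6*w) dx ∧ dz ∧ dw
  d(w*(-2*w + 2*x + 3*z)) includes (∂/∂z)(w*(-2*w + 2*x + 3*z)) dz = (3*w) dz, which multiplied by dx ∧ dw gives (-3*w) dx ∧ dz ∧ dw
  d(2*x*y) includes (∂/∂x)(2*x*y) dx = (2*y) dx, which multiplied by dy ∧ dw gives (2*y) dx ∧ dy ∧ dw
Collecting like 3-forms: d(omega) = (-9*w) dx ∧ dz ∧ dw + (2*y) dx ∧ dy ∧ dw.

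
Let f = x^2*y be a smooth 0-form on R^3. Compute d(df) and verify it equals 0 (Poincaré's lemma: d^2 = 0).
d(df) = 0

Step 1: df = sum_i (∂f/∂x_i) dx_i = (2*x*y) dx + (x^2) dy + (0) dz.
Step 2: Apply d again. Using the 1-form formula, the coefficient of dx ∧ dy in d(df) is ∂^2 f/∂x ∂y - ∂^2 f/∂y ∂x = (2*x) - (2*x) = 0 (equality of mixed partials for smooth f).
Similarly for dx ∧ dz and dy ∧ dz — all coefficients vanish. So d(df) = 0.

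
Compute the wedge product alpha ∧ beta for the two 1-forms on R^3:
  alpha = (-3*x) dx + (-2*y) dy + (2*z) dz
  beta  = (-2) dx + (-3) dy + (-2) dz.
alpha ∧ beta = (9*x - 4*y) dx ∧ dy + (6*x + 4*z) dx ∧ dz + (4*y + 6*z) dy ∧ dz

Distribute the wedge, using dx_i ∧ dx_j = -dx_j ∧ dx_i and dx_i ∧ dx_i = 0. For each pair (i, j) with i < j, the coefficient of dx_i ∧ dx_j in alpha ∧ beta is (alpha_i * beta_j - alpha_j * beta_i). Collecting: alpha ∧ beta = (9*x - 4*y) dx ∧ dy + (6*x + 4*z) dx ∧ dz + (4*y + 6*z) dy ∧ dz.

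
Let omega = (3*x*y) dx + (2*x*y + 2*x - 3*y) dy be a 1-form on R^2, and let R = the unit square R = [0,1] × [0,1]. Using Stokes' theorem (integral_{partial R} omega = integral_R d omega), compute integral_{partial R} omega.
integral_(partial R) omega = 3/2

Stokes: integral_partial_R omega = integral_R d omega with d omega = (∂Q/∂x - ∂P/∂y) dx ∧ dy.
  ∂Q/∂x = 2*y + 2
  ∂P/∂y = 3*x
  integrand = ∂Q/∂x - ∂P/∂y = -3*x + 2*y + 2.
Integrating over R: integral_0^1 integral_0^1 (-3*x + 2*y + 2) dx dy = 3/2.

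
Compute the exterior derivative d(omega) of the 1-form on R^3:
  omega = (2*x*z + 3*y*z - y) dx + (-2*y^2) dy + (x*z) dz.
d(omega) = (1 - 3*z) dx ∧ dy + (-2*x - 3*y + z) dx ∧ dz

For a 1-form omega = sum_i f_i dx_i, the exterior derivative is
  d(omega) = sum_{i < j} (∂f_j/∂x_i - ∂f_i/∂x_j) dx_i ∧ dx_j.
  coefficient of dx ∧ dy: ∂f_2/∂x - ∂f_1/∂y = ∂(-2*y^2)/∂x - ∂(2*x*z + 3*y*z - y)/∂y = 1 - 3*z
  coefficient of dx ∧ dz: ∂f_3/∂x - ∂f_1/∂z = ∂(x*z)/∂x - ∂(2*x*z + 3*y*z - y)/∂z = -2*x - 3*y + z
Assembling: d(omega) = (1 - 3*z) dx ∧ dy + (-2*x - 3*y + z) dx ∧ dz.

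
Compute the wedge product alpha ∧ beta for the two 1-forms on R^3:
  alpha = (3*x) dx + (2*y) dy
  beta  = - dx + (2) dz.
alpha ∧ beta = (6*x) dx ∧ dz + (2*y) dx ∧ dy + (4*y) dy ∧ dz

Distribute the wedge, using dx_i ∧ dx_j = -dx_j ∧ dx_i and dx_i ∧ dx_i = 0. For each pair (i, j) with i < j, the coefficient of dx_i ∧ dx_j in alpha ∧ beta is (alpha_i * beta_j - alpha_j * beta_i). Collecting: alpha ∧ beta = (6*x) dx ∧ dz + (2*y) dx ∧ dy + (4*y) dy ∧ dz.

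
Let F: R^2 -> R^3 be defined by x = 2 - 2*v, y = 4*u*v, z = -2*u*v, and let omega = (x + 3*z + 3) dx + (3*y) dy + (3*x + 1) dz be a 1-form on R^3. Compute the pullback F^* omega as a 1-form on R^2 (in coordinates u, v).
F^* omega = (2*v*(24*u*v + 6*v - 7)) du + (48*u^2*v + 24*u*v - 14*u + 4*v - 10) dv

Using F^*(f dg) = (f ∘ F) d(g ∘ F), substitute each coordinate x_i by F_i(u, v) in f_i, and replace dx_i by d F_i = (∂F_i/∂u) du + (∂F_i/∂v) dv.
  For the x component: f_1(F) = -6*u*v - 2*v + 5; d F_1 = (0) du + (-2) dv
  For the y component: f_2(F) = 12*u*v; d F_2 = (4*v) du + (4*u) dv
  For the z component: f_3(F) = 7 - 6*v; d F_3 = (-2*v) du + (-2*u) dv
Combining and collecting du, dv coefficients:
  coeff of du: 2*v*(24*u*v + 6*v - 7)
  coeff of dv: 48*u^2*v + 24*u*v - 14*u + 4*v - 10
F^* omega = (2*v*(24*u*v + 6*v - 7)) du + (48*u^2*v + 24*u*v - 14*u + 4*v - 10) dv.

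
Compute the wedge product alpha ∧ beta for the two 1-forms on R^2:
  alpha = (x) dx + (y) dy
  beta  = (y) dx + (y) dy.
alpha ∧ beta = (y*(x - y)) dx ∧ dy

Distribute the wedge, using dx_i ∧ dx_j = -dx_j ∧ dx_i and dx_i ∧ dx_i = 0. For each pair (i, j) with i < j, the coefficient of dx_i ∧ dx_j in alpha ∧ beta is (alpha_i * beta_j - alpha_j * beta_i). Collecting: alpha ∧ beta = (y*(x - y)) dx ∧ dy.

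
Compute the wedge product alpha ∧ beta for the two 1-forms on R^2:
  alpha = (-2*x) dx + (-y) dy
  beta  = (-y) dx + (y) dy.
alpha ∧ beta = (-y*(2*x + y)) dx ∧ dy

Distribute the wedge, using dx_i ∧ dx_j = -dx_j ∧ dx_i and dx_i ∧ dx_i = 0. For each pair (i, j) with i < j, the coefficient of dx_i ∧ dx_j in alpha ∧ beta is (alpha_i * beta_j - alpha_j * beta_i). Collecting: alpha ∧ beta = (-y*(2*x + y)) dx ∧ dy.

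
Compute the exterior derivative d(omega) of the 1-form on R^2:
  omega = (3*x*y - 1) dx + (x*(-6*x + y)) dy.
d(omega) = (-15*x + y) dx ∧ dy

For a 1-form omega = sum_i f_i dx_i, the exterior derivative is
  d(omega) = sum_{i < j} (∂f_j/∂x_i - ∂f_i/∂x_j) dx_i ∧ dx_j.
  coefficient of dx ∧ dy: ∂f_2/∂x - ∂f_1/∂y = ∂(x*(-6*x + y))/∂x - ∂(3*x*y - 1)/∂y = -15*x + y
Assembling: d(omega) = (-15*x + y) dx ∧ dy.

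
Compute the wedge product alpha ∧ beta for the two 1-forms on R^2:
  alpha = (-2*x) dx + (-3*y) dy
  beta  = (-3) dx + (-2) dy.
alpha ∧ beta = (4*x - 9*y) dx ∧ dy

Distribute the wedge, using dx_i ∧ dx_j = -dx_j ∧ dx_i and dx_i ∧ dx_i = 0. For each pair (i, j) with i < j, the coefficient of dx_i ∧ dx_j in alpha ∧ beta is (alpha_i * beta_j - alpha_j * beta_i). Collecting: alpha ∧ beta = (4*x - 9*y) dx ∧ dy.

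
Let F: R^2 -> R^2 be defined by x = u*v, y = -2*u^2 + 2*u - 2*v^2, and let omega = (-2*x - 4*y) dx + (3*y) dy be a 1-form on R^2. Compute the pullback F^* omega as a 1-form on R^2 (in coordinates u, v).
F^* omega = (24*u^3 + 8*u^2*v - 36*u^2 + 22*u*v^2 - 8*u*v + 12*u + 8*v^3 - 12*v^2) du + (8*u^3 + 22*u^2*v - 8*u^2 + 8*u*v^2 - 24*u*v + 24*v^3) dv

Using F^*(f dg) = (f ∘ F) d(g ∘ F), substitute each coordinate x_i by F_i(u, v) in f_i, and replace dx_i by d F_i = (∂F_i/∂u) du + (∂F_i/∂v) dv.
  For the x component: f_1(F) = 8*u^2 - 2*u*v - 8*u + 8*v^2; d F_1 = (v) du + (u) dv
  For the y component: f_2(F) = -6*u^2 + 6*u - 6*v^2; d F_2 = (2 - 4*u) du + (-4*v) dv
Combining and collecting du, dv coefficients:
  coeff of du: 24*u^3 + 8*u^2*v - 36*u^2 + 22*u*v^2 - 8*u*v + 12*u + 8*v^3 - 12*v^2
  coeff of dv: 8*u^3 + 22*u^2*v - 8*u^2 + 8*u*v^2 - 24*u*v + 24*v^3
F^* omega = (24*u^3 + 8*u^2*v - 36*u^2 + 22*u*v^2 - 8*u*v + 12*u + 8*v^3 - 12*v^2) du + (8*u^3 + 22*u^2*v - 8*u^2 + 8*u*v^2 - 24*u*v + 24*v^3) dv.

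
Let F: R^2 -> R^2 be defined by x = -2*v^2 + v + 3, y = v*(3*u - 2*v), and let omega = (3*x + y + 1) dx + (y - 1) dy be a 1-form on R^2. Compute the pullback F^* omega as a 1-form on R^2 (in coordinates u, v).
F^* omega = (3*v*(3*u*v - 2*v^2 - 1)) du + (9*u^2*v - 30*u*v^2 + 3*u*v - 3*u + 40*v^3 - 20*v^2 - 33*v + 10) dv

Using F^*(f dg) = (f ∘ F) d(g ∘ F), substitute each coordinate x_i by F_i(u, v) in f_i, and replace dx_i by d F_i = (∂F_i/∂u) du + (∂F_i/∂v) dv.
  For the x component: f_1(F) = 3*u*v - 8*v^2 + 3*v + 10; d F_1 = (0) du + (1 - 4*v) dv
  For the y component: f_2(F) = 3*u*v - 2*v^2 - 1; d F_2 = (3*v) du + (3*u - 4*v) dv
Combining and collecting du, dv coefficients:
  coeff of du: 3*v*(3*u*v - 2*v^2 - 1)
  coeff of dv: 9*u^2*v - 30*u*v^2 + 3*u*v - 3*u + 40*v^3 - 20*v^2 - 33*v + 10
F^* omega = (3*v*(3*u*v - 2*v^2 - 1)) du + (9*u^2*v - 30*u*v^2 + 3*u*v - 3*u + 40*v^3 - 20*v^2 - 33*v + 10) dv.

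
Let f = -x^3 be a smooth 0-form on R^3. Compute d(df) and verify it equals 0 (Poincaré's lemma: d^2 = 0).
d(df) = 0

Step 1: df = sum_i (∂f/∂x_i) dx_i = (-3*x^2) dx + (0) dy + (0) dz.
Step 2: Apply d again. Using the 1-form formula, the coefficient of dx ∧ dy in d(df) is ∂^2 f/∂x ∂y - ∂^2 f/∂y ∂x = (0) - (0) = 0 (equality of mixed partials for smooth f).
Similarly for dx ∧ dz and dy ∧ dz — all coefficients vanish. So d(df) = 0.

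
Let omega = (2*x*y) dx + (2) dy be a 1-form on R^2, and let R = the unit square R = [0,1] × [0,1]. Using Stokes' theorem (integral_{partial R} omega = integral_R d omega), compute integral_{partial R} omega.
integral_(partial R) omega = -1

Stokes: integral_partial_R omega = integral_R d omega with d omega = (∂Q/∂x - ∂P/∂y) dx ∧ dy.
  ∂Q/∂x = 0
  ∂P/∂y = 2*x
  integrand = ∂Q/∂x - ∂P/∂y = -2*x.
Integrating over R: integral_0^1 integral_0^1 (-2*x) dx dy = -1.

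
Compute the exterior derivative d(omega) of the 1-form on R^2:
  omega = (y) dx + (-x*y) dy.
d(omega) = (-y - 1) dx ∧ dy

For a 1-form omega = sum_i f_i dx_i, the exterior derivative is
  d(omega) = sum_{i < j} (∂f_j/∂x_i - ∂f_i/∂x_j) dx_i ∧ dx_j.
  coefficient of dx ∧ dy: ∂f_2/∂x - ∂f_1/∂y = ∂(-x*y)/∂x - ∂(y)/∂y = -y - 1
Assembling: d(omega) = (-y - 1) dx ∧ dy.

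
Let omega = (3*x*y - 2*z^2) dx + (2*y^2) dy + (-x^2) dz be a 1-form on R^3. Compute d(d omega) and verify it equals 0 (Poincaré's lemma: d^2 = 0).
d(d omega) = 0

Step 1: d omega = sum_{i<j} (∂f_j/∂x_i - ∂f_i/∂x_j) dx_i ∧ dx_j:
  coeff of dx ∧ dy: -3*x
  coeff of dx ∧ dz: -2*x + 4*z
  coeff of dy ∧ dz: 0
Step 2: Apply d again to each 2-form coefficient. The only possible 3-form in R^3 is dx ∧ dy ∧ dz, with coefficient
  ∂(coeff of dy∧dz)/∂x - ∂(coeff of dx∧dz)/∂y + ∂(coeff of dx∧dy)/∂z
  = ∂/∂x (0) - ∂/∂y (-2*x + 4*z) + ∂/∂z (-3*x).
Each of these terms simplifies to sums of mixed partials that cancel in pairs. The result is 0 (by equality of mixed partials for smooth functions — Schwarz / Clairaut).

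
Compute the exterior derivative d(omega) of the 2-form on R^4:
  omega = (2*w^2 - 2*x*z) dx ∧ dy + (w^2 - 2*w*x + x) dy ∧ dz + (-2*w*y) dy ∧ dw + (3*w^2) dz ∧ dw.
d(omega) = (-2*w - 2*x + 1) dx ∧ dy ∧ dz + (4*w) dx ∧ dy ∧ dw + (2*w - 2*x) dy ∧ dz ∧ dw

For a 2-form omega = sum_{i<j} g_{ij} dx_i ∧ dx_j, the exterior derivative is
  d(omega) = sum_{i<j} d(g_{ij}) ∧ dx_i ∧ dx_j = sum_{i<j, k} (∂g_{ij}/∂x_k) dx_k ∧ dx_i ∧ dx_j.
Expand each term, using dx_k ∧ dx_i ∧ dx_j = sgn(permutation) dx_{(a)} ∧ dx_{(b)} ∧ dx_{(c)} with (a < b < c) sorted:
  d(2*w^2 - 2*x*z) includes (∂/∂z)(2*w^2 - 2*x*z) dz = (-2*x) dz, which multiplied by dx ∧ dy gives (-2*x) dx ∧ dy ∧ dz
  d(2*w^2 - 2*x*z) includes (∂/∂w)(2*w^2 - 2*x*z) dw = (4*w) dw, which multiplied by dx ∧ dy gives (4*w) dx ∧ dy ∧ dw
  d(w^2 - 2*w*x + x) includes (∂/∂x)(w^2 - 2*w*x + x) dx = (1 - 2*w) dx, which multiplied by dy ∧ dz gives (1 - 2*w) dx ∧ dy ∧ dz
  d(w^2 - 2*w*x + x) includes (∂/∂w)(w^2 - 2*w*x + x) dw = (2*w - 2*x) dw, which multiplied by dy ∧ dz gives (2*w - 2*x) dy ∧ dz ∧ dw
Collecting like 3-forms: d(omega) = (-2*w - 2*x + 1) dx ∧ dy ∧ dz + (4*w) dx ∧ dy ∧ dw + (2*w - 2*x) dy ∧ dz ∧ dw.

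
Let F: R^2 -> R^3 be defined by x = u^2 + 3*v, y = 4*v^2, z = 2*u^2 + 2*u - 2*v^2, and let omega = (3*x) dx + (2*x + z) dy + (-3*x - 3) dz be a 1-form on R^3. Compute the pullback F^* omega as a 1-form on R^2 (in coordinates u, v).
F^* omega = (-6*u^3 - 6*u^2 - 18*u*v - 12*u - 18*v - 6) du + (44*u^2*v + 9*u^2 + 16*u*v - 16*v^3 + 84*v^2 + 39*v) dv

Using F^*(f dg) = (f ∘ F) d(g ∘ F), substitute each coordinate x_i by F_i(u, v) in f_i, and replace dx_i by d F_i = (∂F_i/∂u) du + (∂F_i/∂v) dv.
  For the x component: f_1(F) = 3*u^2 + 9*v; d F_1 = (2*u) du + (3) dv
  For the y component: f_2(F) = 4*u^2 + 2*u - 2*v^2 + 6*v; d F_2 = (0) du + (8*v) dv
  For the z component: f_3(F) = -3*u^2 - 9*v - 3; d F_3 = (4*u + 2) du + (-4*v) dv
Combining and collecting du, dv coefficients:
  coeff of du: -6*u^3 - 6*u^2 - 18*u*v - 12*u - 18*v - 6
  coeff of dv: 44*u^2*v + 9*u^2 + 16*u*v - 16*v^3 + 84*v^2 + 39*v
F^* omega = (-6*u^3 - 6*u^2 - 18*u*v - 12*u - 18*v - 6) du + (44*u^2*v + 9*u^2 + 16*u*v - 16*v^3 + 84*v^2 + 39*v) dv.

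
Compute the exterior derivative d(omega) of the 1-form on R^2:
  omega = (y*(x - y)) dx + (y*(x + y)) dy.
d(omega) = (-x + 3*y) dx ∧ dy

For a 1-form omega = sum_i f_i dx_i, the exterior derivative is
  d(omega) = sum_{i < j} (∂f_j/∂x_i - ∂f_i/∂x_j) dx_i ∧ dx_j.
  coefficient of dx ∧ dy: ∂f_2/∂x - ∂f_1/∂y = ∂(y*(x + y))/∂x - ∂(y*(x - y))/∂y = -x + 3*y
Assembling: d(omega) = (-x + 3*y) dx ∧ dy.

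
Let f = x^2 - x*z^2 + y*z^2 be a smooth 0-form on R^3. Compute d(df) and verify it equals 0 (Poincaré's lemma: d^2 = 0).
d(df) = 0

Step 1: df = sum_i (∂f/∂x_i) dx_i = (2*x - z^2) dx + (z^2) dy + (2*z*(-x + y)) dz.
Step 2: Apply d again. Using the 1-form formula, the coefficient of dx ∧ dy in d(df) is ∂^2 f/∂x ∂y - ∂^2 f/∂y ∂x = (0) - (0) = 0 (equality of mixed partials for smooth f).
Similarly for dx ∧ dz and dy ∧ dz — all coefficients vanish. So d(df) = 0.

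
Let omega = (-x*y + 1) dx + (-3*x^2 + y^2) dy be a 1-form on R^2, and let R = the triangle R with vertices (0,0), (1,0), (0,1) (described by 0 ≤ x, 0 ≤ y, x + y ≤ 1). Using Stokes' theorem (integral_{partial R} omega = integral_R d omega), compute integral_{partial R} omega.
integral_(partial R) omega = -5/6

Stokes: integral_partial_R omega = integral_R d omega with d omega = (∂Q/∂x - ∂P/∂y) dx ∧ dy.
  ∂Q/∂x = -6*x
  ∂P/∂y = -x
  integrand = ∂Q/∂x - ∂P/∂y = -5*x.
Integrating over R: integral_0^1 integral_0^{1-x} (-5*x) dy dx = -5/6.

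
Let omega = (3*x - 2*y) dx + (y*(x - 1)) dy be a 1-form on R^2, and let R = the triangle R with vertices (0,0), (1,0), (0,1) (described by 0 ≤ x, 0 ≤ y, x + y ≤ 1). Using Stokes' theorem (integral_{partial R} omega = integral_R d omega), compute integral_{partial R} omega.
integral_(partial R) omega = 7/6

Stokes: integral_partial_R omega = integral_R d omega with d omega = (∂Q/∂x - ∂P/∂y) dx ∧ dy.
  ∂Q/∂x = y
  ∂P/∂y = -2
  integrand = ∂Q/∂x - ∂P/∂y = y + 2.
Integrating over R: integral_0^1 integral_0^{1-x} (y + 2) dy dx = 7/6.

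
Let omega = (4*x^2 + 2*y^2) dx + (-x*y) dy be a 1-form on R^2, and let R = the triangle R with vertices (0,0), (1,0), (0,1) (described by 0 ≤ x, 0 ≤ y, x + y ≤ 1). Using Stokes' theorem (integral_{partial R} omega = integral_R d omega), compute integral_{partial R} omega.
integral_(partial R) omega = -5/6

Stokes: integral_partial_R omega = integral_R d omega with d omega = (∂Q/∂x - ∂P/∂y) dx ∧ dy.
  ∂Q/∂x = -y
  ∂P/∂y = 4*y
  integrand = ∂Q/∂x - ∂P/∂y = -5*y.
Integrating over R: integral_0^1 integral_0^{1-x} (-5*y) dy dx = -5/6.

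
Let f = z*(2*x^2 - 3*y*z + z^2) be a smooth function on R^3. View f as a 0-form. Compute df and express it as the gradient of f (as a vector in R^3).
df = (4*x*z) dx + (-3*z^2) dy + (2*x^2 - 6*y*z + 3*z^2) dz; grad f = (4*x*z, -3*z^2, 2*x^2 - 6*y*z + 3*z^2)

For a 0-form f, d f = (∂f/∂x) dx + (∂f/∂y) dy + (∂f/∂z) dz. The components of the vector representation are exactly the entries of grad f in Cartesian coordinates:
  ∂f/∂x = 4*x*z
  ∂f/∂y = -3*z^2
  ∂f/∂z = 2*x^2 - 6*y*z + 3*z^2.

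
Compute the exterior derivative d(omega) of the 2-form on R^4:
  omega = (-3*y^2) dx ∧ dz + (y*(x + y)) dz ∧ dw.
d(omega) = (6*y) dx ∧ dy ∧ dz + (y) dx ∧ dz ∧ dw + (x + 2*y) dy ∧ dz ∧ dw

For a 2-form omega = sum_{i<j} g_{ij} dx_i ∧ dx_j, the exterior derivative is
  d(omega) = sum_{i<j} d(g_{ij}) ∧ dx_i ∧ dx_j = sum_{i<j, k} (∂g_{ij}/∂x_k) dx_k ∧ dx_i ∧ dx_j.
Expand each term, using dx_k ∧ dx_i ∧ dx_j = sgn(permutation) dx_{(a)} ∧ dx_{(b)} ∧ dx_{(c)} with (a < b < c) sorted:
  d(-3*y^2) includes (∂/∂y)(-3*y^2) dy = (-6*y) dy, which multiplied by dx ∧ dz gives (6*y) dx ∧ dy ∧ dz
  d(y*(x + y)) includes (∂/∂x)(y*(x + y)) dx = (y) dx, which multiplied by dz ∧ dw gives (y) dx ∧ dz ∧ dw
  d(y*(x + y)) includes (∂/∂y)(y*(x + y)) dy = (x + 2*y) dy, which multiplied by dz ∧ dw gives (x + 2*y) dy ∧ dz ∧ dw
Collecting like 3-forms: d(omega) = (6*y) dx ∧ dy ∧ dz + (y) dx ∧ dz ∧ dw + (x + 2*y) dy ∧ dz ∧ dw.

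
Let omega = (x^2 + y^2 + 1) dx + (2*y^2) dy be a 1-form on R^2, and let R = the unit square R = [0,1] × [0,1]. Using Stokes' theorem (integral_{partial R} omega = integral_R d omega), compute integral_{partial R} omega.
integral_(partial R) omega = -1

Stokes: integral_partial_R omega = integral_R d omega with d omega = (∂Q/∂x - ∂P/∂y) dx ∧ dy.
  ∂Q/∂x = 0
  ∂P/∂y = 2*y
  integrand = ∂Q/∂x - ∂P/∂y = -2*y.
Integrating over R: integral_0^1 integral_0^1 (-2*y) dx dy = -1.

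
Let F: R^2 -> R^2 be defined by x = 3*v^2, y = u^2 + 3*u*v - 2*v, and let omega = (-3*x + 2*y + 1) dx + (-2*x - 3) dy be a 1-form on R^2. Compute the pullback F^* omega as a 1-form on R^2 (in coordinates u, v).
F^* omega = (-12*u*v^2 - 6*u - 18*v^3 - 9*v) du + (12*u^2*v + 18*u*v^2 - 9*u - 54*v^3 - 12*v^2 + 6*v + 6) dv

Using F^*(f dg) = (f ∘ F) d(g ∘ F), substitute each coordinate x_i by F_i(u, v) in f_i, and replace dx_i by d F_i = (∂F_i/∂u) du + (∂F_i/∂v) dv.
  For the x component: f_1(F) = 2*u^2 + 6*u*v - 9*v^2 - 4*v + 1; d F_1 = (0) du + (6*v) dv
  For the y component: f_2(F) = -6*v^2 - 3; d F_2 = (2*u + 3*v) du + (3*u - 2) dv
Combining and collecting du, dv coefficients:
  coeff of du: -12*u*v^2 - 6*u - 18*v^3 - 9*v
  coeff of dv: 12*u^2*v + 18*u*v^2 - 9*u - 54*v^3 - 12*v^2 + 6*v + 6
F^* omega = (-12*u*v^2 - 6*u - 18*v^3 - 9*v) du + (12*u^2*v + 18*u*v^2 - 9*u - 54*v^3 - 12*v^2 + 6*v + 6) dv.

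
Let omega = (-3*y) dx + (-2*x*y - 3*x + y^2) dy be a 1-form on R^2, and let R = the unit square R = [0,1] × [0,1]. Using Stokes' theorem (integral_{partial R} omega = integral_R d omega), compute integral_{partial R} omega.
integral_(partial R) omega = -1

Stokes: integral_partial_R omega = integral_R d omega with d omega = (∂Q/∂x - ∂P/∂y) dx ∧ dy.
  ∂Q/∂x = -2*y - 3
  ∂P/∂y = -3
  integrand = ∂Q/∂x - ∂P/∂y = -2*y.
Integrating over R: integral_0^1 integral_0^1 (-2*y) dx dy = -1.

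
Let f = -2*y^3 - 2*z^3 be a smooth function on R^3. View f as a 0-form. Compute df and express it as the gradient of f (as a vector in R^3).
df = (0) dx + (-6*y^2) dy + (-6*z^2) dz; grad f = (0, -6*y^2, -6*z^2)

For a 0-form f, d f = (∂f/∂x) dx + (∂f/∂y) dy + (∂f/∂z) dz. The components of the vector representation are exactly the entries of grad f in Cartesian coordinates:
  ∂f/∂x = 0
  ∂f/∂y = -6*y^2
  ∂f/∂z = -6*z^2.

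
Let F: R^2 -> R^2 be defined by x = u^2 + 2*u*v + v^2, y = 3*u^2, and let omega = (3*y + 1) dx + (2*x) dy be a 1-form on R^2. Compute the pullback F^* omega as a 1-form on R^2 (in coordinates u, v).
F^* omega = (30*u^3 + 42*u^2*v + 12*u*v^2 + 2*u + 2*v) du + (18*u^3 + 18*u^2*v + 2*u + 2*v) dv

Using F^*(f dg) = (f ∘ F) d(g ∘ F), substitute each coordinate x_i by F_i(u, v) in f_i, and replace dx_i by d F_i = (∂F_i/∂u) du + (∂F_i/∂v) dv.
  For the x component: f_1(F) = 9*u^2 + 1; d F_1 = (2*u + 2*v) du + (2*u + 2*v) dv
  For the y component: f_2(F) = 2*u^2 + 4*u*v + 2*v^2; d F_2 = (6*u) du + (0) dv
Combining and collecting du, dv coefficients:
  coeff of du: 30*u^3 + 42*u^2*v + 12*u*v^2 + 2*u + 2*v
  coeff of dv: 18*u^3 + 18*u^2*v + 2*u + 2*v
F^* omega = (30*u^3 + 42*u^2*v + 12*u*v^2 + 2*u + 2*v) du + (18*u^3 + 18*u^2*v + 2*u + 2*v) dv.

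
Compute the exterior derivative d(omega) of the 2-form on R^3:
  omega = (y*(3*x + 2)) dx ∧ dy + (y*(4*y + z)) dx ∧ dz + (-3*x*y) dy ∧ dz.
d(omega) = (-11*y - z) dx ∧ dy ∧ dz

For a 2-form omega = sum_{i<j} g_{ij} dx_i ∧ dx_j, the exterior derivative is
  d(omega) = sum_{i<j} d(g_{ij}) ∧ dx_i ∧ dx_j = sum_{i<j, k} (∂g_{ij}/∂x_k) dx_k ∧ dx_i ∧ dx_j.
Expand each term, using dx_k ∧ dx_i ∧ dx_j = sgn(permutation) dx_{(a)} ∧ dx_{(b)} ∧ dx_{(c)} with (a < b < c) sorted:
  d(y*(4*y + z)) includes (∂/∂y)(y*(4*y + z)) dy = (8*y + z) dy, which multiplied by dx ∧ dz gives (-8*y - z) dx ∧ dy ∧ dz
  d(-3*x*y) includes (∂/∂x)(-3*x*y) dx = (-3*y) dx, which multiplied by dy ∧ dz gives (-3*y) dx ∧ dy ∧ dz
Collecting like 3-forms: d(omega) = (-11*y - z) dx ∧ dy ∧ dz.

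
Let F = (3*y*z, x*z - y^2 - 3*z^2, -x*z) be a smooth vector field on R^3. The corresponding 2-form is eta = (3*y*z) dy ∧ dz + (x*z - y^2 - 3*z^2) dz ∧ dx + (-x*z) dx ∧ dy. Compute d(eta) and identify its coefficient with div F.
d(eta) = (-x - 2*y) dx ∧ dy ∧ dz; div F = -x - 2*y

For a 2-form in R^3 of the form above, applying d gives a 3-form with coefficient ∂P/∂x + ∂Q/∂y + ∂R/∂z:
  ∂P/∂x = 0
  ∂Q/∂y = -2*y
  ∂R/∂z = -x
Sum = -x - 2*y, which is exactly div F.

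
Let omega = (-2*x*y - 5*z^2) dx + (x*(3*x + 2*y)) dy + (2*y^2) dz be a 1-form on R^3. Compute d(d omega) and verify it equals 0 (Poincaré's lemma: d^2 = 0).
d(d omega) = 0

Step 1: d omega = sum_{i<j} (∂f_j/∂x_i - ∂f_i/∂x_j) dx_i ∧ dx_j:
  coeff of dx ∧ dy: 8*x + 2*y
  coeff of dx ∧ dz: 10*z
  coeff of dy ∧ dz: 4*y
Step 2: Apply d again to each 2-form coefficient. The only possible 3-form in R^3 is dx ∧ dy ∧ dz, with coefficient
  ∂(coeff of dy∧dz)/∂x - ∂(coeff of dx∧dz)/∂y + ∂(coeff of dx∧dy)/∂z
  = ∂/∂x (4*y) - ∂/∂y (10*z) + ∂/∂z (8*x + 2*y).
Each of these terms simplifies to sums of mixed partials that cancel in pairs. The result is 0 (by equality of mixed partials for smooth functions — Schwarz / Clairaut).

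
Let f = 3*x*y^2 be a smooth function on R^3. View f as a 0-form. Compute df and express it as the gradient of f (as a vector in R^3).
df = (3*y^2) dx + (6*x*y) dy + (0) dz; grad f = (3*y^2, 6*x*y, 0)

For a 0-form f, d f = (∂f/∂x) dx + (∂f/∂y) dy + (∂f/∂z) dz. The components of the vector representation are exactly the entries of grad f in Cartesian coordinates:
  ∂f/∂x = 3*y^2
  ∂f/∂y = 6*x*y
  ∂f/∂z = 0.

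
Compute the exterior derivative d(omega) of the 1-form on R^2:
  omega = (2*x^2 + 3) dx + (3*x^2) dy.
d(omega) = (6*x) dx ∧ dy

For a 1-form omega = sum_i f_i dx_i, the exterior derivative is
  d(omega) = sum_{i < j} (∂f_j/∂x_i - ∂f_i/∂x_j) dx_i ∧ dx_j.
  coefficient of dx ∧ dy: ∂f_2/∂x - ∂f_1/∂y = ∂(3*x^2)/∂x - ∂(2*x^2 + 3)/∂y = 6*x
Assembling: d(omega) = (6*x) dx ∧ dy.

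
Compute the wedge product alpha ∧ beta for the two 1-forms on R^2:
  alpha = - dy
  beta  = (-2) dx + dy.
alpha ∧ beta = (-2) dx ∧ dy

Distribute the wedge, using dx_i ∧ dx_j = -dx_j ∧ dx_i and dx_i ∧ dx_i = 0. For each pair (i, j) with i < j, the coefficient of dx_i ∧ dx_j in alpha ∧ beta is (alpha_i * beta_j - alpha_j * beta_i). Collecting: alpha ∧ beta = (-2) dx ∧ dy.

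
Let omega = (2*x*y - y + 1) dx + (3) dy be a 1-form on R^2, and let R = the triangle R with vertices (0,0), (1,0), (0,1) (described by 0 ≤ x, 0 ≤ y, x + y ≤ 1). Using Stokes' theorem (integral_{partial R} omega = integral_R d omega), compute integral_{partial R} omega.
integral_(partial R) omega = 1/6

Stokes: integral_partial_R omega = integral_R d omega with d omega = (∂Q/∂x - ∂P/∂y) dx ∧ dy.
  ∂Q/∂x = 0
  ∂P/∂y = 2*x - 1
  integrand = ∂Q/∂x - ∂P/∂y = 1 - 2*x.
Integrating over R: integral_0^1 integral_0^{1-x} (1 - 2*x) dy dx = 1/6.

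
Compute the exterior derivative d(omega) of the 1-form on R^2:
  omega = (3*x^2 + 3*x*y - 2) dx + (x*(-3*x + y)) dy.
d(omega) = (-9*x + y) dx ∧ dy

For a 1-form omega = sum_i f_i dx_i, the exterior derivative is
  d(omega) = sum_{i < j} (∂f_j/∂x_i - ∂f_i/∂x_j) dx_i ∧ dx_j.
  coefficient of dx ∧ dy: ∂f_2/∂x - ∂f_1/∂y = ∂(x*(-3*x + y))/∂x - ∂(3*x^2 + 3*x*y - 2)/∂y = -9*x + y
Assembling: d(omega) = (-9*x + y) dx ∧ dy.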